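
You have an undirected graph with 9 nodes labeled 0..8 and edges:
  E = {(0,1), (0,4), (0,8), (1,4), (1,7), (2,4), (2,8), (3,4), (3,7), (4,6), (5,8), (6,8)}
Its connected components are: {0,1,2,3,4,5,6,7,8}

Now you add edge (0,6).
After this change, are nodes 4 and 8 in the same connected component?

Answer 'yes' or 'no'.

Answer: yes

Derivation:
Initial components: {0,1,2,3,4,5,6,7,8}
Adding edge (0,6): both already in same component {0,1,2,3,4,5,6,7,8}. No change.
New components: {0,1,2,3,4,5,6,7,8}
Are 4 and 8 in the same component? yes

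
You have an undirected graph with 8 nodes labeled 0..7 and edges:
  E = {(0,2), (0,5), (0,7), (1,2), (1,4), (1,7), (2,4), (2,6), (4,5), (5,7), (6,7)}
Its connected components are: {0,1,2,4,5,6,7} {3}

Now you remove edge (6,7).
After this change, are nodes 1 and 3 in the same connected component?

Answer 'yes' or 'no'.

Initial components: {0,1,2,4,5,6,7} {3}
Removing edge (6,7): not a bridge — component count unchanged at 2.
New components: {0,1,2,4,5,6,7} {3}
Are 1 and 3 in the same component? no

Answer: no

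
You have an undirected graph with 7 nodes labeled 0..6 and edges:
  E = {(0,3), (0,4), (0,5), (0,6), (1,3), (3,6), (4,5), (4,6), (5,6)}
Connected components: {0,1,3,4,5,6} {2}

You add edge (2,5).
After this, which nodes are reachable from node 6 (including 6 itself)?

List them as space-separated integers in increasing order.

Before: nodes reachable from 6: {0,1,3,4,5,6}
Adding (2,5): merges 6's component with another. Reachability grows.
After: nodes reachable from 6: {0,1,2,3,4,5,6}

Answer: 0 1 2 3 4 5 6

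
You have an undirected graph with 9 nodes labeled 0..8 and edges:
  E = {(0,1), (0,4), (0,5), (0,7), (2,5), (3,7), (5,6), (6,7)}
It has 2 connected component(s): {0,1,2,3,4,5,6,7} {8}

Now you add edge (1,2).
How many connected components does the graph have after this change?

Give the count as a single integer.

Initial component count: 2
Add (1,2): endpoints already in same component. Count unchanged: 2.
New component count: 2

Answer: 2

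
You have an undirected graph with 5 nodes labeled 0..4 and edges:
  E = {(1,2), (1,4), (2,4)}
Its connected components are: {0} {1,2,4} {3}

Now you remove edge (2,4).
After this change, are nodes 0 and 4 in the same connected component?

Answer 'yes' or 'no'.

Initial components: {0} {1,2,4} {3}
Removing edge (2,4): not a bridge — component count unchanged at 3.
New components: {0} {1,2,4} {3}
Are 0 and 4 in the same component? no

Answer: no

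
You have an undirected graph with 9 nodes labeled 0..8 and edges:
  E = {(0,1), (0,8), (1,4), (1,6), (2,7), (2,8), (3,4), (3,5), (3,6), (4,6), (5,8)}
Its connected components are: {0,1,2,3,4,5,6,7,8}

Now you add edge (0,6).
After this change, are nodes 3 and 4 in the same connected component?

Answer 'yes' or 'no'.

Answer: yes

Derivation:
Initial components: {0,1,2,3,4,5,6,7,8}
Adding edge (0,6): both already in same component {0,1,2,3,4,5,6,7,8}. No change.
New components: {0,1,2,3,4,5,6,7,8}
Are 3 and 4 in the same component? yes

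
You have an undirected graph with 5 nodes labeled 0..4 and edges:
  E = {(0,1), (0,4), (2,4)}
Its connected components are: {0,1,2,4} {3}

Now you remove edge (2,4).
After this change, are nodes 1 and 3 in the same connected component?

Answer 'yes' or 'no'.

Answer: no

Derivation:
Initial components: {0,1,2,4} {3}
Removing edge (2,4): it was a bridge — component count 2 -> 3.
New components: {0,1,4} {2} {3}
Are 1 and 3 in the same component? no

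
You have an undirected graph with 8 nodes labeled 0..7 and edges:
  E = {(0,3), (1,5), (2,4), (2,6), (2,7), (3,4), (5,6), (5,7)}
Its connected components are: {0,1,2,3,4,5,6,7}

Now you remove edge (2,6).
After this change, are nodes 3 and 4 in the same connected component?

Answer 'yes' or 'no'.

Initial components: {0,1,2,3,4,5,6,7}
Removing edge (2,6): not a bridge — component count unchanged at 1.
New components: {0,1,2,3,4,5,6,7}
Are 3 and 4 in the same component? yes

Answer: yes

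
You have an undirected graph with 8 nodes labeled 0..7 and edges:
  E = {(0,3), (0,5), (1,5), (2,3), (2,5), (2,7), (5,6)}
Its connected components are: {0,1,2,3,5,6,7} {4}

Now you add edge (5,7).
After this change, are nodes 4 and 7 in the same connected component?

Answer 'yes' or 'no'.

Answer: no

Derivation:
Initial components: {0,1,2,3,5,6,7} {4}
Adding edge (5,7): both already in same component {0,1,2,3,5,6,7}. No change.
New components: {0,1,2,3,5,6,7} {4}
Are 4 and 7 in the same component? no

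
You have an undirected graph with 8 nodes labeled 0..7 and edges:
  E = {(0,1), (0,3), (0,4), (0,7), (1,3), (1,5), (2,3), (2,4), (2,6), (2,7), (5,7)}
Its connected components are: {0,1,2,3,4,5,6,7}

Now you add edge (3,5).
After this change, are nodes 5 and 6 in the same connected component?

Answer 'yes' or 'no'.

Initial components: {0,1,2,3,4,5,6,7}
Adding edge (3,5): both already in same component {0,1,2,3,4,5,6,7}. No change.
New components: {0,1,2,3,4,5,6,7}
Are 5 and 6 in the same component? yes

Answer: yes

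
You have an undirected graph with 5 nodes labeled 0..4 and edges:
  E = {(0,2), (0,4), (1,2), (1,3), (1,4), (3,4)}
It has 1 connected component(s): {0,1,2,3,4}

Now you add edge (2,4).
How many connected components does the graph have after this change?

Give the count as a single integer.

Initial component count: 1
Add (2,4): endpoints already in same component. Count unchanged: 1.
New component count: 1

Answer: 1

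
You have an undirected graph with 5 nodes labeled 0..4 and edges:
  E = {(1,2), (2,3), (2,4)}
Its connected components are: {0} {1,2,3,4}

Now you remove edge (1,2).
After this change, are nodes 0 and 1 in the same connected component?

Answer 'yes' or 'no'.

Answer: no

Derivation:
Initial components: {0} {1,2,3,4}
Removing edge (1,2): it was a bridge — component count 2 -> 3.
New components: {0} {1} {2,3,4}
Are 0 and 1 in the same component? no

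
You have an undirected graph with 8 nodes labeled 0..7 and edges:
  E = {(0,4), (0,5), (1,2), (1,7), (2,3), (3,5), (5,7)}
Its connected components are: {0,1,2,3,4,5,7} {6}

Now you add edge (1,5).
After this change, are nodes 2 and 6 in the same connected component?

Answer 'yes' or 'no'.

Initial components: {0,1,2,3,4,5,7} {6}
Adding edge (1,5): both already in same component {0,1,2,3,4,5,7}. No change.
New components: {0,1,2,3,4,5,7} {6}
Are 2 and 6 in the same component? no

Answer: no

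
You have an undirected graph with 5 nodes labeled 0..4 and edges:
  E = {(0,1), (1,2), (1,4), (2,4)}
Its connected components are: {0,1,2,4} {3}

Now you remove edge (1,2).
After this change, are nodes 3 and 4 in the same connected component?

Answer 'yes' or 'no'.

Answer: no

Derivation:
Initial components: {0,1,2,4} {3}
Removing edge (1,2): not a bridge — component count unchanged at 2.
New components: {0,1,2,4} {3}
Are 3 and 4 in the same component? no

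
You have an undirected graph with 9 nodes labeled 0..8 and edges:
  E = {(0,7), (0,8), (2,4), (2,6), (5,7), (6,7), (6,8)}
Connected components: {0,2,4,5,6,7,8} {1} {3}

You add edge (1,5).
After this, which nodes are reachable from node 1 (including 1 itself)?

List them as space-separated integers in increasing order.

Before: nodes reachable from 1: {1}
Adding (1,5): merges 1's component with another. Reachability grows.
After: nodes reachable from 1: {0,1,2,4,5,6,7,8}

Answer: 0 1 2 4 5 6 7 8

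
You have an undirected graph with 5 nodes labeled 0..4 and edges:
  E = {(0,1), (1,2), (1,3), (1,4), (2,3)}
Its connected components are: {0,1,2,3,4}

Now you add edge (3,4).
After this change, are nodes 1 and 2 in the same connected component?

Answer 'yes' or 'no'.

Initial components: {0,1,2,3,4}
Adding edge (3,4): both already in same component {0,1,2,3,4}. No change.
New components: {0,1,2,3,4}
Are 1 and 2 in the same component? yes

Answer: yes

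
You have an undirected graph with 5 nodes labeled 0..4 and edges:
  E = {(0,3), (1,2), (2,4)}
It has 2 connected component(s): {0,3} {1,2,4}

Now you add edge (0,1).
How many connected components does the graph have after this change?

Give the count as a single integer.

Initial component count: 2
Add (0,1): merges two components. Count decreases: 2 -> 1.
New component count: 1

Answer: 1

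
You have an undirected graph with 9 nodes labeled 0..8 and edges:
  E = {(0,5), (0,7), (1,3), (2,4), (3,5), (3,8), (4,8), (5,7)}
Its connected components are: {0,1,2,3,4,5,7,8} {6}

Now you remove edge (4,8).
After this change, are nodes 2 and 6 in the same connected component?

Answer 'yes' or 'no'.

Initial components: {0,1,2,3,4,5,7,8} {6}
Removing edge (4,8): it was a bridge — component count 2 -> 3.
New components: {0,1,3,5,7,8} {2,4} {6}
Are 2 and 6 in the same component? no

Answer: no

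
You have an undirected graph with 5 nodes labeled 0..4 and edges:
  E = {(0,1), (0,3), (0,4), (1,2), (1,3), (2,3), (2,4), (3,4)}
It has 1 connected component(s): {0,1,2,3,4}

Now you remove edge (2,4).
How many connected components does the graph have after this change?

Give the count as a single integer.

Initial component count: 1
Remove (2,4): not a bridge. Count unchanged: 1.
  After removal, components: {0,1,2,3,4}
New component count: 1

Answer: 1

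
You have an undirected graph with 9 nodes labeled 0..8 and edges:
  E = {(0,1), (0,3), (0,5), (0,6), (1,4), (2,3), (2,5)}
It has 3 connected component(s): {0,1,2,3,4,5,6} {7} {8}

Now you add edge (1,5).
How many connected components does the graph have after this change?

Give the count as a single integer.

Answer: 3

Derivation:
Initial component count: 3
Add (1,5): endpoints already in same component. Count unchanged: 3.
New component count: 3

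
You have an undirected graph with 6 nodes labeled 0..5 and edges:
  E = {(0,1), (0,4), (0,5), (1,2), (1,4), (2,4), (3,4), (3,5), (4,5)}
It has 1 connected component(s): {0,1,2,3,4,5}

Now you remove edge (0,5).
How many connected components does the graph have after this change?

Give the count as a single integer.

Answer: 1

Derivation:
Initial component count: 1
Remove (0,5): not a bridge. Count unchanged: 1.
  After removal, components: {0,1,2,3,4,5}
New component count: 1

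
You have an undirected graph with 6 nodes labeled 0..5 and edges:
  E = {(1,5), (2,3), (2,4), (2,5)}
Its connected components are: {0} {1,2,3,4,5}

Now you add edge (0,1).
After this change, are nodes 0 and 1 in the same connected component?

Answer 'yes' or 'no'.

Initial components: {0} {1,2,3,4,5}
Adding edge (0,1): merges {0} and {1,2,3,4,5}.
New components: {0,1,2,3,4,5}
Are 0 and 1 in the same component? yes

Answer: yes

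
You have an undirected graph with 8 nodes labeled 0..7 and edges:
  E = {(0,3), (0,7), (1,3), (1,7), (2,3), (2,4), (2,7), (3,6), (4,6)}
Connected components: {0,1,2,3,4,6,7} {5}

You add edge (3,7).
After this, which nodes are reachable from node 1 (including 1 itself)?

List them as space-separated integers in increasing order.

Answer: 0 1 2 3 4 6 7

Derivation:
Before: nodes reachable from 1: {0,1,2,3,4,6,7}
Adding (3,7): both endpoints already in same component. Reachability from 1 unchanged.
After: nodes reachable from 1: {0,1,2,3,4,6,7}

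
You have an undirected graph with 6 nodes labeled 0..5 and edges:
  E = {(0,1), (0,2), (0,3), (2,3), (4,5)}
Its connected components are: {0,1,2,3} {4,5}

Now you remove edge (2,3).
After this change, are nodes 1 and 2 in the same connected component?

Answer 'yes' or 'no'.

Answer: yes

Derivation:
Initial components: {0,1,2,3} {4,5}
Removing edge (2,3): not a bridge — component count unchanged at 2.
New components: {0,1,2,3} {4,5}
Are 1 and 2 in the same component? yes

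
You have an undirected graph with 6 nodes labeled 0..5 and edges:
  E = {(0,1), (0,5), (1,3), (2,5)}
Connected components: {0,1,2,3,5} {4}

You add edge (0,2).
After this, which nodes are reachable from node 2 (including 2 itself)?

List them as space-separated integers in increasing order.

Before: nodes reachable from 2: {0,1,2,3,5}
Adding (0,2): both endpoints already in same component. Reachability from 2 unchanged.
After: nodes reachable from 2: {0,1,2,3,5}

Answer: 0 1 2 3 5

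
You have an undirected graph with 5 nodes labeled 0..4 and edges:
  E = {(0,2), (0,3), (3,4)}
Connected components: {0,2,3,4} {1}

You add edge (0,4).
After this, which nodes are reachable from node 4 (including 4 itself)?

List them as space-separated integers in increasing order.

Before: nodes reachable from 4: {0,2,3,4}
Adding (0,4): both endpoints already in same component. Reachability from 4 unchanged.
After: nodes reachable from 4: {0,2,3,4}

Answer: 0 2 3 4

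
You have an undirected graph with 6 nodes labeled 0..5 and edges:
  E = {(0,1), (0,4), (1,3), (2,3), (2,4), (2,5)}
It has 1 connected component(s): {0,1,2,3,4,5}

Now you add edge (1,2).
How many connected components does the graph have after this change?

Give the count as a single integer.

Answer: 1

Derivation:
Initial component count: 1
Add (1,2): endpoints already in same component. Count unchanged: 1.
New component count: 1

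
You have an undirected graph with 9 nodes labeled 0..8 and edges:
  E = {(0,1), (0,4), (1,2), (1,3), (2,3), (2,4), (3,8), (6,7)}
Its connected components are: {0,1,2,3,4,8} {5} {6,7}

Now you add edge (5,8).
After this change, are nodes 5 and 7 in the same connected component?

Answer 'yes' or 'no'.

Initial components: {0,1,2,3,4,8} {5} {6,7}
Adding edge (5,8): merges {5} and {0,1,2,3,4,8}.
New components: {0,1,2,3,4,5,8} {6,7}
Are 5 and 7 in the same component? no

Answer: no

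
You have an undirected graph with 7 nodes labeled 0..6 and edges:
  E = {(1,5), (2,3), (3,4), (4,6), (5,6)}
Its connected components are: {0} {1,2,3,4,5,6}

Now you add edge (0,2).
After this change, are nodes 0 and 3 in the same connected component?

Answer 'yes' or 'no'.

Initial components: {0} {1,2,3,4,5,6}
Adding edge (0,2): merges {0} and {1,2,3,4,5,6}.
New components: {0,1,2,3,4,5,6}
Are 0 and 3 in the same component? yes

Answer: yes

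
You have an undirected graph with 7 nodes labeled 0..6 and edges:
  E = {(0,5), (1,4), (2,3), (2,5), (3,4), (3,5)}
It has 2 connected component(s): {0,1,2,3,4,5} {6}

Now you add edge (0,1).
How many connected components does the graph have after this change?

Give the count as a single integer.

Answer: 2

Derivation:
Initial component count: 2
Add (0,1): endpoints already in same component. Count unchanged: 2.
New component count: 2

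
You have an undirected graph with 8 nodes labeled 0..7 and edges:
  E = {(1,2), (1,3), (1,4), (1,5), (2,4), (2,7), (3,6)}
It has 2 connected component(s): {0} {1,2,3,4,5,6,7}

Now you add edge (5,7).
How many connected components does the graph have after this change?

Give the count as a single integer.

Answer: 2

Derivation:
Initial component count: 2
Add (5,7): endpoints already in same component. Count unchanged: 2.
New component count: 2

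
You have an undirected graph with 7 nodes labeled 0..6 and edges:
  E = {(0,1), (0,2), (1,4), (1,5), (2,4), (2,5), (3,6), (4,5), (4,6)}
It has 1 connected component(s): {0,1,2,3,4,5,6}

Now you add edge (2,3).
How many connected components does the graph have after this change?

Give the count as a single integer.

Initial component count: 1
Add (2,3): endpoints already in same component. Count unchanged: 1.
New component count: 1

Answer: 1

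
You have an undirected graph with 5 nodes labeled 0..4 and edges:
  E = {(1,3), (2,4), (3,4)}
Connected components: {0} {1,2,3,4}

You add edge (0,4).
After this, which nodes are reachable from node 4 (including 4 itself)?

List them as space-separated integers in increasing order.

Before: nodes reachable from 4: {1,2,3,4}
Adding (0,4): merges 4's component with another. Reachability grows.
After: nodes reachable from 4: {0,1,2,3,4}

Answer: 0 1 2 3 4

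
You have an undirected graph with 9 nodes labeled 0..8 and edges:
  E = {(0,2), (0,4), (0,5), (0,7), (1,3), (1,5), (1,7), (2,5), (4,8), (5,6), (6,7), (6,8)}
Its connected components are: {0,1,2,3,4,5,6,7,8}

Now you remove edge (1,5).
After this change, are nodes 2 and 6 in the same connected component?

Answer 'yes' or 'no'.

Answer: yes

Derivation:
Initial components: {0,1,2,3,4,5,6,7,8}
Removing edge (1,5): not a bridge — component count unchanged at 1.
New components: {0,1,2,3,4,5,6,7,8}
Are 2 and 6 in the same component? yes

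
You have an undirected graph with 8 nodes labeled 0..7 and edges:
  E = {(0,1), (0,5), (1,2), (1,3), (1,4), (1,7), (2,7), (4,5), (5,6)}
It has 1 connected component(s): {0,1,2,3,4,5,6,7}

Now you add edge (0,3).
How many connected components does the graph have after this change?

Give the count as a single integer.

Initial component count: 1
Add (0,3): endpoints already in same component. Count unchanged: 1.
New component count: 1

Answer: 1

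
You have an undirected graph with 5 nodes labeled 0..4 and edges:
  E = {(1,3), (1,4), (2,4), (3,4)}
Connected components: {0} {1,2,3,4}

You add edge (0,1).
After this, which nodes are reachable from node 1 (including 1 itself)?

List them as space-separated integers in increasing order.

Before: nodes reachable from 1: {1,2,3,4}
Adding (0,1): merges 1's component with another. Reachability grows.
After: nodes reachable from 1: {0,1,2,3,4}

Answer: 0 1 2 3 4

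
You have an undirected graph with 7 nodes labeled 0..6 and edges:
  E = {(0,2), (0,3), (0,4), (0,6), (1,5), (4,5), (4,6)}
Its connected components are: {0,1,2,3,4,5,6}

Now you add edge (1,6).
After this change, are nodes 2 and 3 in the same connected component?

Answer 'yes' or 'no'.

Initial components: {0,1,2,3,4,5,6}
Adding edge (1,6): both already in same component {0,1,2,3,4,5,6}. No change.
New components: {0,1,2,3,4,5,6}
Are 2 and 3 in the same component? yes

Answer: yes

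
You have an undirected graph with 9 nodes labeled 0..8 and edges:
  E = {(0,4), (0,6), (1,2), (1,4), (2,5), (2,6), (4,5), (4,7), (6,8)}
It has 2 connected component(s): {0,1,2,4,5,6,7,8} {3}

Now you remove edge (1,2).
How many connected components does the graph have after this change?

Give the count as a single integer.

Initial component count: 2
Remove (1,2): not a bridge. Count unchanged: 2.
  After removal, components: {0,1,2,4,5,6,7,8} {3}
New component count: 2

Answer: 2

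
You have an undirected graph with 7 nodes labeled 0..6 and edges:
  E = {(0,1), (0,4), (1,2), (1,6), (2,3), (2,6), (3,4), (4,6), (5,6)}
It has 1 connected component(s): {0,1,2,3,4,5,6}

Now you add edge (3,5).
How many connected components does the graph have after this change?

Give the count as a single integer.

Initial component count: 1
Add (3,5): endpoints already in same component. Count unchanged: 1.
New component count: 1

Answer: 1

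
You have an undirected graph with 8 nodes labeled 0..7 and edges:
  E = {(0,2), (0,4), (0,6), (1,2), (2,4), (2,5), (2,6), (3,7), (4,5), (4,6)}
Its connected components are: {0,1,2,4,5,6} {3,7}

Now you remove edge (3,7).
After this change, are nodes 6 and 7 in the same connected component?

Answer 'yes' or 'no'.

Answer: no

Derivation:
Initial components: {0,1,2,4,5,6} {3,7}
Removing edge (3,7): it was a bridge — component count 2 -> 3.
New components: {0,1,2,4,5,6} {3} {7}
Are 6 and 7 in the same component? no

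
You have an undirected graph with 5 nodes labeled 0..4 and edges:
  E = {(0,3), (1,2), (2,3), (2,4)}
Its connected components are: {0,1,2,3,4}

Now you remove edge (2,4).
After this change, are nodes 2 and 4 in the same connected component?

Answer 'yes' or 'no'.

Answer: no

Derivation:
Initial components: {0,1,2,3,4}
Removing edge (2,4): it was a bridge — component count 1 -> 2.
New components: {0,1,2,3} {4}
Are 2 and 4 in the same component? no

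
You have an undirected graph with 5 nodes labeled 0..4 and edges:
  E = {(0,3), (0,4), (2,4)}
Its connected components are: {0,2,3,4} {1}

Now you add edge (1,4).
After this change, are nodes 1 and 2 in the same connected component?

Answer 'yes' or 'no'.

Answer: yes

Derivation:
Initial components: {0,2,3,4} {1}
Adding edge (1,4): merges {1} and {0,2,3,4}.
New components: {0,1,2,3,4}
Are 1 and 2 in the same component? yes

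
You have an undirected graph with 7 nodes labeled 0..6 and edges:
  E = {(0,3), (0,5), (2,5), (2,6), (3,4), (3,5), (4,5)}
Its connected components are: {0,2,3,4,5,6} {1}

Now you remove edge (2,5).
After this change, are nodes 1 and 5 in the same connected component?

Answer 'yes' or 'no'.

Answer: no

Derivation:
Initial components: {0,2,3,4,5,6} {1}
Removing edge (2,5): it was a bridge — component count 2 -> 3.
New components: {0,3,4,5} {1} {2,6}
Are 1 and 5 in the same component? no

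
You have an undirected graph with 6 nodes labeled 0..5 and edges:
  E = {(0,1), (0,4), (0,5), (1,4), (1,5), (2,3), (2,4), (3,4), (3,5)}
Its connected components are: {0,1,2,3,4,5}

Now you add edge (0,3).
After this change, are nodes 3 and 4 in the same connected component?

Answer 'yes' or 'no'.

Answer: yes

Derivation:
Initial components: {0,1,2,3,4,5}
Adding edge (0,3): both already in same component {0,1,2,3,4,5}. No change.
New components: {0,1,2,3,4,5}
Are 3 and 4 in the same component? yes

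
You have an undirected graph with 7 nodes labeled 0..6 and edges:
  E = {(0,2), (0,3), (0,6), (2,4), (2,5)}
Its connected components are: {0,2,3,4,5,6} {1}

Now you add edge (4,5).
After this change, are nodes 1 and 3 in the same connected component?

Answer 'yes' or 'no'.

Initial components: {0,2,3,4,5,6} {1}
Adding edge (4,5): both already in same component {0,2,3,4,5,6}. No change.
New components: {0,2,3,4,5,6} {1}
Are 1 and 3 in the same component? no

Answer: no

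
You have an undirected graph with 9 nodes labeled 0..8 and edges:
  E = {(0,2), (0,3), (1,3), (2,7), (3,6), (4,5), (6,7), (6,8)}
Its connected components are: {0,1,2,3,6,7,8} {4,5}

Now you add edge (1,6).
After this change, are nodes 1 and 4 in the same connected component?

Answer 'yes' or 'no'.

Answer: no

Derivation:
Initial components: {0,1,2,3,6,7,8} {4,5}
Adding edge (1,6): both already in same component {0,1,2,3,6,7,8}. No change.
New components: {0,1,2,3,6,7,8} {4,5}
Are 1 and 4 in the same component? no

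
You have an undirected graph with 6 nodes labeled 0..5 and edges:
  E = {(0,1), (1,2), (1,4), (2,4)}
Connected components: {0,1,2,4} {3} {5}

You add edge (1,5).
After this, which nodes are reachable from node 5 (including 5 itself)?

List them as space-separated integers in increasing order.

Answer: 0 1 2 4 5

Derivation:
Before: nodes reachable from 5: {5}
Adding (1,5): merges 5's component with another. Reachability grows.
After: nodes reachable from 5: {0,1,2,4,5}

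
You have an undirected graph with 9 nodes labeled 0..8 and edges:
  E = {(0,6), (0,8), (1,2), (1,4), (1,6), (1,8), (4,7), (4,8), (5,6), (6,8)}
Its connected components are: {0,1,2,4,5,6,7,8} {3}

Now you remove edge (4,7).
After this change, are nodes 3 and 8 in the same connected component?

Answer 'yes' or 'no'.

Initial components: {0,1,2,4,5,6,7,8} {3}
Removing edge (4,7): it was a bridge — component count 2 -> 3.
New components: {0,1,2,4,5,6,8} {3} {7}
Are 3 and 8 in the same component? no

Answer: no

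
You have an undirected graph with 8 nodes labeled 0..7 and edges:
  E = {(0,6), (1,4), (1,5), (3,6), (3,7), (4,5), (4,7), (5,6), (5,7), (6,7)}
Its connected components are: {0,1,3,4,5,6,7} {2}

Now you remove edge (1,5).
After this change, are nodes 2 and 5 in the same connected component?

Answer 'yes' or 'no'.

Answer: no

Derivation:
Initial components: {0,1,3,4,5,6,7} {2}
Removing edge (1,5): not a bridge — component count unchanged at 2.
New components: {0,1,3,4,5,6,7} {2}
Are 2 and 5 in the same component? no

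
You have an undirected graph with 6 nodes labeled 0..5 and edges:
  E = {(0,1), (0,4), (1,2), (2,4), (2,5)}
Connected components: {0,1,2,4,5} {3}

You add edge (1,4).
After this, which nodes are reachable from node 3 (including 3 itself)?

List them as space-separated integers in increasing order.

Answer: 3

Derivation:
Before: nodes reachable from 3: {3}
Adding (1,4): both endpoints already in same component. Reachability from 3 unchanged.
After: nodes reachable from 3: {3}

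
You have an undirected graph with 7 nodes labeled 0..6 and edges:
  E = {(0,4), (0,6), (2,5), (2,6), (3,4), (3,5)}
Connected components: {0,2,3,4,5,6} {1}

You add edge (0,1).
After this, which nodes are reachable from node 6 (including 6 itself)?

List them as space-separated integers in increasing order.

Answer: 0 1 2 3 4 5 6

Derivation:
Before: nodes reachable from 6: {0,2,3,4,5,6}
Adding (0,1): merges 6's component with another. Reachability grows.
After: nodes reachable from 6: {0,1,2,3,4,5,6}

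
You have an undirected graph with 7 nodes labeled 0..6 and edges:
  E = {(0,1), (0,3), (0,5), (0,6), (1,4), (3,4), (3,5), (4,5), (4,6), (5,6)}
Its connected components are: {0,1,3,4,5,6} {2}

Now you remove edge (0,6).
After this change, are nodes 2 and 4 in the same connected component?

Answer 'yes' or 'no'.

Answer: no

Derivation:
Initial components: {0,1,3,4,5,6} {2}
Removing edge (0,6): not a bridge — component count unchanged at 2.
New components: {0,1,3,4,5,6} {2}
Are 2 and 4 in the same component? no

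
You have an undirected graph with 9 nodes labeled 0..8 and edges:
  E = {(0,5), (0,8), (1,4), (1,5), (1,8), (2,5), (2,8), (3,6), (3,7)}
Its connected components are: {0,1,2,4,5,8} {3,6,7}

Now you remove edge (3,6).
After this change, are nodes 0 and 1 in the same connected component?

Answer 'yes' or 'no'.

Answer: yes

Derivation:
Initial components: {0,1,2,4,5,8} {3,6,7}
Removing edge (3,6): it was a bridge — component count 2 -> 3.
New components: {0,1,2,4,5,8} {3,7} {6}
Are 0 and 1 in the same component? yes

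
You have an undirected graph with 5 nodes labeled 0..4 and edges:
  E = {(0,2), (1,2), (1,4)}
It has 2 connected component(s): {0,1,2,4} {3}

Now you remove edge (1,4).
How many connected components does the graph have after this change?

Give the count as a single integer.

Initial component count: 2
Remove (1,4): it was a bridge. Count increases: 2 -> 3.
  After removal, components: {0,1,2} {3} {4}
New component count: 3

Answer: 3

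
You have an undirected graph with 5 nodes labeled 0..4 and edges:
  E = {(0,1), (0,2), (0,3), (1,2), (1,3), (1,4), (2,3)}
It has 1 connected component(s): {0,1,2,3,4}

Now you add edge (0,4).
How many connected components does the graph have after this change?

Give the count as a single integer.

Initial component count: 1
Add (0,4): endpoints already in same component. Count unchanged: 1.
New component count: 1

Answer: 1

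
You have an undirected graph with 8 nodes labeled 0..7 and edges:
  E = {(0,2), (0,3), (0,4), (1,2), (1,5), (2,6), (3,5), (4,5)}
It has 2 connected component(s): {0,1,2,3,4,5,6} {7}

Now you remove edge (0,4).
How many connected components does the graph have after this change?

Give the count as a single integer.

Initial component count: 2
Remove (0,4): not a bridge. Count unchanged: 2.
  After removal, components: {0,1,2,3,4,5,6} {7}
New component count: 2

Answer: 2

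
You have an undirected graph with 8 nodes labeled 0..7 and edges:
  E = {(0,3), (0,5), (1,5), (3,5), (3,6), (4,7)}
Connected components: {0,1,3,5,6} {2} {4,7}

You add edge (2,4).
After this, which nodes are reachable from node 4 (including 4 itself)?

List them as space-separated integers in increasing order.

Before: nodes reachable from 4: {4,7}
Adding (2,4): merges 4's component with another. Reachability grows.
After: nodes reachable from 4: {2,4,7}

Answer: 2 4 7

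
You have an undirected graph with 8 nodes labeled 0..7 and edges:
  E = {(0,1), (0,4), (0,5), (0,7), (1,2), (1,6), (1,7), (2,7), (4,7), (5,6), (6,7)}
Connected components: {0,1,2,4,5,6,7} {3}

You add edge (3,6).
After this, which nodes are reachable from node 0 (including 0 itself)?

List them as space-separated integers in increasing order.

Answer: 0 1 2 3 4 5 6 7

Derivation:
Before: nodes reachable from 0: {0,1,2,4,5,6,7}
Adding (3,6): merges 0's component with another. Reachability grows.
After: nodes reachable from 0: {0,1,2,3,4,5,6,7}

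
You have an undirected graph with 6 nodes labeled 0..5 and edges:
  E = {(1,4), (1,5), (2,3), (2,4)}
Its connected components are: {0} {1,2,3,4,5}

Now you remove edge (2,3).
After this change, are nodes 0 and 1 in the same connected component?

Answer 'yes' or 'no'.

Answer: no

Derivation:
Initial components: {0} {1,2,3,4,5}
Removing edge (2,3): it was a bridge — component count 2 -> 3.
New components: {0} {1,2,4,5} {3}
Are 0 and 1 in the same component? no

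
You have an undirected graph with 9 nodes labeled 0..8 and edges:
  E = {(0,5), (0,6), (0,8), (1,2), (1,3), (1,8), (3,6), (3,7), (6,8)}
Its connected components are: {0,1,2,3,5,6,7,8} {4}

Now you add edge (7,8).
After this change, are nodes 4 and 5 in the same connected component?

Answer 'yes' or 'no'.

Initial components: {0,1,2,3,5,6,7,8} {4}
Adding edge (7,8): both already in same component {0,1,2,3,5,6,7,8}. No change.
New components: {0,1,2,3,5,6,7,8} {4}
Are 4 and 5 in the same component? no

Answer: no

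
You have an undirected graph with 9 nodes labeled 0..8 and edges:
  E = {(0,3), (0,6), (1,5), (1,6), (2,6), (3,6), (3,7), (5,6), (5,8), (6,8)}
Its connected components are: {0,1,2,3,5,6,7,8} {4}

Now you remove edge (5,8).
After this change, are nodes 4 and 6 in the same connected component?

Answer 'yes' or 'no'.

Initial components: {0,1,2,3,5,6,7,8} {4}
Removing edge (5,8): not a bridge — component count unchanged at 2.
New components: {0,1,2,3,5,6,7,8} {4}
Are 4 and 6 in the same component? no

Answer: no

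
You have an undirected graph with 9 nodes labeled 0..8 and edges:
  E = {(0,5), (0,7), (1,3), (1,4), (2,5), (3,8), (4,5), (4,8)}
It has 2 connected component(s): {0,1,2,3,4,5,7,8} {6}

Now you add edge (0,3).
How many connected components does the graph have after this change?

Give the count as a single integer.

Initial component count: 2
Add (0,3): endpoints already in same component. Count unchanged: 2.
New component count: 2

Answer: 2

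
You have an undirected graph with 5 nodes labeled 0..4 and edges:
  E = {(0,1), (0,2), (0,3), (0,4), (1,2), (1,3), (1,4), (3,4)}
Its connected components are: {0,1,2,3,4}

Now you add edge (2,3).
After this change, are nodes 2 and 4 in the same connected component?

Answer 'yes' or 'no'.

Initial components: {0,1,2,3,4}
Adding edge (2,3): both already in same component {0,1,2,3,4}. No change.
New components: {0,1,2,3,4}
Are 2 and 4 in the same component? yes

Answer: yes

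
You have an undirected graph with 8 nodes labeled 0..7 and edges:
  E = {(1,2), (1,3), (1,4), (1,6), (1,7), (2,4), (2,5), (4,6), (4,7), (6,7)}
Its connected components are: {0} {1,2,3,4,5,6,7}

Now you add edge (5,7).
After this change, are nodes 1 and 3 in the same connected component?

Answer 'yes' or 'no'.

Initial components: {0} {1,2,3,4,5,6,7}
Adding edge (5,7): both already in same component {1,2,3,4,5,6,7}. No change.
New components: {0} {1,2,3,4,5,6,7}
Are 1 and 3 in the same component? yes

Answer: yes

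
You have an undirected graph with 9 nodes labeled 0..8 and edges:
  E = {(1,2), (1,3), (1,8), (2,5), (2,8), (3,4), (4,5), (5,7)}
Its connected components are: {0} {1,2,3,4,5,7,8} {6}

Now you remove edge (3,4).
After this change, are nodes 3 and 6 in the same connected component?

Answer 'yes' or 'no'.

Initial components: {0} {1,2,3,4,5,7,8} {6}
Removing edge (3,4): not a bridge — component count unchanged at 3.
New components: {0} {1,2,3,4,5,7,8} {6}
Are 3 and 6 in the same component? no

Answer: no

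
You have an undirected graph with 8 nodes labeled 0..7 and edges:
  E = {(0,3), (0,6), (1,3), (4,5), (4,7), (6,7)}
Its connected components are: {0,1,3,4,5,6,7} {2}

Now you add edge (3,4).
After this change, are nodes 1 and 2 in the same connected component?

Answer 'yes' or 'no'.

Answer: no

Derivation:
Initial components: {0,1,3,4,5,6,7} {2}
Adding edge (3,4): both already in same component {0,1,3,4,5,6,7}. No change.
New components: {0,1,3,4,5,6,7} {2}
Are 1 and 2 in the same component? no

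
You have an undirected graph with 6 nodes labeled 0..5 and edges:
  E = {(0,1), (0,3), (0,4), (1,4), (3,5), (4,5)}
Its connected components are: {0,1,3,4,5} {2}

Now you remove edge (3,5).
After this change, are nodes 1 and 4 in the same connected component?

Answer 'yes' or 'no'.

Initial components: {0,1,3,4,5} {2}
Removing edge (3,5): not a bridge — component count unchanged at 2.
New components: {0,1,3,4,5} {2}
Are 1 and 4 in the same component? yes

Answer: yes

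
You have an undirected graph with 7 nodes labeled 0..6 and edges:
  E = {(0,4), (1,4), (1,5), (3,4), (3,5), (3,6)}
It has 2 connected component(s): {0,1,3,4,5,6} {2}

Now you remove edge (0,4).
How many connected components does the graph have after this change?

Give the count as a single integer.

Answer: 3

Derivation:
Initial component count: 2
Remove (0,4): it was a bridge. Count increases: 2 -> 3.
  After removal, components: {0} {1,3,4,5,6} {2}
New component count: 3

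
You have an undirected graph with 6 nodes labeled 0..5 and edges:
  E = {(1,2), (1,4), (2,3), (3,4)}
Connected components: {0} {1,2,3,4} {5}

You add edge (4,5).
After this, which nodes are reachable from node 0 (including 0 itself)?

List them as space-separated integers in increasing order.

Before: nodes reachable from 0: {0}
Adding (4,5): merges two components, but neither contains 0. Reachability from 0 unchanged.
After: nodes reachable from 0: {0}

Answer: 0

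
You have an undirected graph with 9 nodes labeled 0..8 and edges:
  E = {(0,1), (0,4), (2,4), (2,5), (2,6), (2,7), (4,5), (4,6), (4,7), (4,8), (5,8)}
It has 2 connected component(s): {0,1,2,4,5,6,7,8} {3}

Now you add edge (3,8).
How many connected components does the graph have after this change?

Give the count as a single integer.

Answer: 1

Derivation:
Initial component count: 2
Add (3,8): merges two components. Count decreases: 2 -> 1.
New component count: 1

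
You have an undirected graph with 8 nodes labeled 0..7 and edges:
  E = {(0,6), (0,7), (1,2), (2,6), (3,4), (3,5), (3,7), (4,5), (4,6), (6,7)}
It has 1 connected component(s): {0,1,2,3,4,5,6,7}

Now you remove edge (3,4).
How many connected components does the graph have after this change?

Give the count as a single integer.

Initial component count: 1
Remove (3,4): not a bridge. Count unchanged: 1.
  After removal, components: {0,1,2,3,4,5,6,7}
New component count: 1

Answer: 1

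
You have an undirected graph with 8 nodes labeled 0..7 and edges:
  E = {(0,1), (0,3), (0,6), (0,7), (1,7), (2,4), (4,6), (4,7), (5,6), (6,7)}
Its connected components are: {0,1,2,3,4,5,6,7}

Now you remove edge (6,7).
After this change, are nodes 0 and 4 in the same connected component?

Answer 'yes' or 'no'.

Answer: yes

Derivation:
Initial components: {0,1,2,3,4,5,6,7}
Removing edge (6,7): not a bridge — component count unchanged at 1.
New components: {0,1,2,3,4,5,6,7}
Are 0 and 4 in the same component? yes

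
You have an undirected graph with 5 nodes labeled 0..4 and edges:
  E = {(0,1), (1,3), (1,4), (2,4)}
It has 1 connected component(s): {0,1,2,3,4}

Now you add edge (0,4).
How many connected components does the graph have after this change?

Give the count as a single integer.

Initial component count: 1
Add (0,4): endpoints already in same component. Count unchanged: 1.
New component count: 1

Answer: 1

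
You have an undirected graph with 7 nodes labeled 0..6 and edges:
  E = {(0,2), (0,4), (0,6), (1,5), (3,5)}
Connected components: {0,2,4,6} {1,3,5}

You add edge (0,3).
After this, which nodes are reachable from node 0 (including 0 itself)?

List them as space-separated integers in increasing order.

Answer: 0 1 2 3 4 5 6

Derivation:
Before: nodes reachable from 0: {0,2,4,6}
Adding (0,3): merges 0's component with another. Reachability grows.
After: nodes reachable from 0: {0,1,2,3,4,5,6}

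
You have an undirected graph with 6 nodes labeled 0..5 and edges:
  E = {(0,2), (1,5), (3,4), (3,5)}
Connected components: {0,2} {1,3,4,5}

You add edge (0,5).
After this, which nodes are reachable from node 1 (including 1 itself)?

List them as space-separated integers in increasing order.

Before: nodes reachable from 1: {1,3,4,5}
Adding (0,5): merges 1's component with another. Reachability grows.
After: nodes reachable from 1: {0,1,2,3,4,5}

Answer: 0 1 2 3 4 5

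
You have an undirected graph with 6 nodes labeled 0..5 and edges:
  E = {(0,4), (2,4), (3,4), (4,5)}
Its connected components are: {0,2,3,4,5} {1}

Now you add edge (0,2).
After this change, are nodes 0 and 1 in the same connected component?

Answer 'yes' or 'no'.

Answer: no

Derivation:
Initial components: {0,2,3,4,5} {1}
Adding edge (0,2): both already in same component {0,2,3,4,5}. No change.
New components: {0,2,3,4,5} {1}
Are 0 and 1 in the same component? no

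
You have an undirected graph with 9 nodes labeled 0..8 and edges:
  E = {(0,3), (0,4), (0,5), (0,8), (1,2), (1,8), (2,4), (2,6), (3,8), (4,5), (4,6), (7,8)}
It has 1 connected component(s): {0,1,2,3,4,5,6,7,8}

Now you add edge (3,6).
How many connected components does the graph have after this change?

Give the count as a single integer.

Answer: 1

Derivation:
Initial component count: 1
Add (3,6): endpoints already in same component. Count unchanged: 1.
New component count: 1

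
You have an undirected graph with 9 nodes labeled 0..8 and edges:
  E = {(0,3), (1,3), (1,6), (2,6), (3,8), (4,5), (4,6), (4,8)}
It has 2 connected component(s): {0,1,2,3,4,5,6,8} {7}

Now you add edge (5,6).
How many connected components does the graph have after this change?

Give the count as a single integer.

Answer: 2

Derivation:
Initial component count: 2
Add (5,6): endpoints already in same component. Count unchanged: 2.
New component count: 2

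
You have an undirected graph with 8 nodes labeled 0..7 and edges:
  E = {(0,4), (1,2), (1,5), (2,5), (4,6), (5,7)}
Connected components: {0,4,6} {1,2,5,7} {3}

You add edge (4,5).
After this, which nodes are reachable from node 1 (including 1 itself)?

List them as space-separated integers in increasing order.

Answer: 0 1 2 4 5 6 7

Derivation:
Before: nodes reachable from 1: {1,2,5,7}
Adding (4,5): merges 1's component with another. Reachability grows.
After: nodes reachable from 1: {0,1,2,4,5,6,7}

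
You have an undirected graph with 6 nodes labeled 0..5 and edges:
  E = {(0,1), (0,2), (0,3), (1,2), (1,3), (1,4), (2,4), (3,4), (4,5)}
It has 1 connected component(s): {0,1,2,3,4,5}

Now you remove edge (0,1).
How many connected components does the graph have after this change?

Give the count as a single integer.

Initial component count: 1
Remove (0,1): not a bridge. Count unchanged: 1.
  After removal, components: {0,1,2,3,4,5}
New component count: 1

Answer: 1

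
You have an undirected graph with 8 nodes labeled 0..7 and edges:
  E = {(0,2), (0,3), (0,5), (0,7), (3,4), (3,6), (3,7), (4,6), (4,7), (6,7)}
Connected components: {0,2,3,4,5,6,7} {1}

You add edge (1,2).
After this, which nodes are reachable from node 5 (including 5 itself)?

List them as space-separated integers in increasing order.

Before: nodes reachable from 5: {0,2,3,4,5,6,7}
Adding (1,2): merges 5's component with another. Reachability grows.
After: nodes reachable from 5: {0,1,2,3,4,5,6,7}

Answer: 0 1 2 3 4 5 6 7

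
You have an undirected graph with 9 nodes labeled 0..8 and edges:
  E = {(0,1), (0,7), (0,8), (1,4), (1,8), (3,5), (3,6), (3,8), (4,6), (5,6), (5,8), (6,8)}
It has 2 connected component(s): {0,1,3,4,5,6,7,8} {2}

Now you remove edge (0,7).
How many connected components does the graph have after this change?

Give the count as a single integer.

Initial component count: 2
Remove (0,7): it was a bridge. Count increases: 2 -> 3.
  After removal, components: {0,1,3,4,5,6,8} {2} {7}
New component count: 3

Answer: 3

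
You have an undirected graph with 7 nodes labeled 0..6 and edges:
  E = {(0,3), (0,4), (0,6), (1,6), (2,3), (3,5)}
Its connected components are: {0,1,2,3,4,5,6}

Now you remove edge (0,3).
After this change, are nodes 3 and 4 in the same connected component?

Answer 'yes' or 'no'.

Initial components: {0,1,2,3,4,5,6}
Removing edge (0,3): it was a bridge — component count 1 -> 2.
New components: {0,1,4,6} {2,3,5}
Are 3 and 4 in the same component? no

Answer: no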